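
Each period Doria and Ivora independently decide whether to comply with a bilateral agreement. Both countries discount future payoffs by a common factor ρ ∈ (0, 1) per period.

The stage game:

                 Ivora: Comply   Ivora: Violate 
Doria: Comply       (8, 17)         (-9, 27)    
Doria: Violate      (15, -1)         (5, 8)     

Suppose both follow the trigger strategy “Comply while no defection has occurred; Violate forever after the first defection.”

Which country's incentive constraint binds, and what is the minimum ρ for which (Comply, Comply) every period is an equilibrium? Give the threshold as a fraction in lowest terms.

For Doria: deviation gain 15−8 = 7, per-period punishment loss 8−5 = 3. IC gives ρ ≥ 7/10.
For Ivora: gain 10, loss 9 per period, so ρ ≥ 10/19.
The tighter constraint is Doria's, so cooperation needs ρ ≥ 7/10.

Doria; ρ ≥ 7/10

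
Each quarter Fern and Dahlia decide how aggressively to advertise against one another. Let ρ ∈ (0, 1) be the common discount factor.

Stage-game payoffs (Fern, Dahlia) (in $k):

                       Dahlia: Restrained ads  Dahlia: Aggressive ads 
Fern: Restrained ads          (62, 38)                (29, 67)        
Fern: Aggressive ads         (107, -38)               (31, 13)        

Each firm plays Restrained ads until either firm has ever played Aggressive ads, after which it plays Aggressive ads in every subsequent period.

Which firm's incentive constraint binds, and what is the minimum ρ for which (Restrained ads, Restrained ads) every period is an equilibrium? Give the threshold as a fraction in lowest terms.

Fern: cooperation gives 62 each period; deviation gives 107 once then 31 forever.
  62/(1−ρ) ≥ 107 + 31ρ/(1−ρ) ⇒ ρ ≥ 45/76.
Dahlia: cooperation gives 38 each period; deviation gives 67 once then 13 forever.
  ρ ≥ 29/54.
Both must hold, so the binding constraint is Fern's: ρ ≥ 45/76.

Fern; ρ ≥ 45/76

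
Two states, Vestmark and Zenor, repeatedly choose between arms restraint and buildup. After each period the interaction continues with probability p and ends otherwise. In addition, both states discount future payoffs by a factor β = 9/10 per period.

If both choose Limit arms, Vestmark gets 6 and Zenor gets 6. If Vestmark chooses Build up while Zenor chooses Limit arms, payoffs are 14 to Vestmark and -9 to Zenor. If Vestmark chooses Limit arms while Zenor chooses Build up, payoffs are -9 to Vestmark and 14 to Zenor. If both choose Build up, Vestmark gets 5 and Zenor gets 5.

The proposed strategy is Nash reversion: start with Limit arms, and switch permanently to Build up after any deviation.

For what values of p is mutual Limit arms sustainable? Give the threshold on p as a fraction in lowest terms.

80/81

Expected continuation weight on next period's payoff is β·p = 9/10·p, which plays the role of the discount factor.
Cooperation requires 9/10·p ≥ (14−6)/(14−5) = 8/9, hence p ≥ 80/81.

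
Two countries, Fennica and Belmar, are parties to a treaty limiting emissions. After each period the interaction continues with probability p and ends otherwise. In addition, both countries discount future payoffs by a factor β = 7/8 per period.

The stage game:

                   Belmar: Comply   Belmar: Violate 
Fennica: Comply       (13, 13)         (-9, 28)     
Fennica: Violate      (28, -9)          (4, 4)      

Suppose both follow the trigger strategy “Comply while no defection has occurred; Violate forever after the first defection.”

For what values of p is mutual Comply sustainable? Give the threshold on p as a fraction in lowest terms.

5/7

With continuation probability p and discount β, the effective per-period discount factor is βp.
Grim-trigger IC: βp ≥ (28−13)/(28−4) = 5/8.
So p ≥ (5/8)/(7/8) = 5/7.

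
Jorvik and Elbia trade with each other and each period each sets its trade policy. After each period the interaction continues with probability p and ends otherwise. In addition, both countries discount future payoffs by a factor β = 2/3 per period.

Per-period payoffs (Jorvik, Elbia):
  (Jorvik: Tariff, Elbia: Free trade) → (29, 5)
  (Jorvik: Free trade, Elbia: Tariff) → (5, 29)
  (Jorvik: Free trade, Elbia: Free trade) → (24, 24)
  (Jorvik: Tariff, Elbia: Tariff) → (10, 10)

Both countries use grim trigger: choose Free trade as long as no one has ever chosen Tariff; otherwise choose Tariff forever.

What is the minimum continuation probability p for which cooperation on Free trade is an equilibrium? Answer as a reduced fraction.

Expected continuation weight on next period's payoff is β·p = 2/3·p, which plays the role of the discount factor.
Cooperation requires 2/3·p ≥ (29−24)/(29−10) = 5/19, hence p ≥ 15/38.

15/38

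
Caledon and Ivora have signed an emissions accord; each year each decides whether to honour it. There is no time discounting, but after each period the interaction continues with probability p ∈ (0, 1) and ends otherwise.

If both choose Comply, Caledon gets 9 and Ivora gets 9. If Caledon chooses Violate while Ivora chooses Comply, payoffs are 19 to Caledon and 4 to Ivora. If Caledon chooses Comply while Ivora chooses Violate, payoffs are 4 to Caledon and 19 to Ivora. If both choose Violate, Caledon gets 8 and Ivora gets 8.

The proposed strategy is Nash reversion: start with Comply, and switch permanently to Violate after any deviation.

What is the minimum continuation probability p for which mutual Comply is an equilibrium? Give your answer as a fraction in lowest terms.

10/11

Expected cooperation value is 9 + p·9 + p²·9 + … = 9/(1−p); deviation gives 19 + p·8/(1−p).
9 ≥ 19(1−p) + 8p ⇒ 11p ≥ 10 ⇒ p ≥ 10/11.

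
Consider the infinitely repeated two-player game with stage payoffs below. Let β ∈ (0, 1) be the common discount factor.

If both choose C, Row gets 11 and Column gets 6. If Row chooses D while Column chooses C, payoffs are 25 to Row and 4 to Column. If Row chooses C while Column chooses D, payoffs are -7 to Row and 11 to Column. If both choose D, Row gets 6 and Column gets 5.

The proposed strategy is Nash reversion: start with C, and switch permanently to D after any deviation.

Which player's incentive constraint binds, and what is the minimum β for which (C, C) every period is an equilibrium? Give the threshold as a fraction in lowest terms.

For Row: deviation gain 25−11 = 14, per-period punishment loss 11−6 = 5. IC gives β ≥ 14/19.
For Column: gain 5, loss 1 per period, so β ≥ 5/6.
The tighter constraint is Column's, so cooperation needs β ≥ 5/6.

Column; β ≥ 5/6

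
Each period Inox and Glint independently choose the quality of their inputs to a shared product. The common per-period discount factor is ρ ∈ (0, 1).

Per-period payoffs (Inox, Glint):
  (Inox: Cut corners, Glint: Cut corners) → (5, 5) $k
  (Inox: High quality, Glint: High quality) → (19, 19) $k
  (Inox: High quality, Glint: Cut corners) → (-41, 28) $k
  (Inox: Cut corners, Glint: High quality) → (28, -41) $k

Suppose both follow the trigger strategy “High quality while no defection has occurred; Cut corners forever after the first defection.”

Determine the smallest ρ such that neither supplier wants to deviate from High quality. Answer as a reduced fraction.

9/23

Cooperation forever yields 19 each period: 19/(1−ρ).
Deviating yields 28 once, then 5 forever: 28 + 5ρ/(1−ρ).
No profitable deviation requires 19/(1−ρ) ≥ 28 + 5ρ/(1−ρ).
Multiplying by (1−ρ): 19 ≥ 28(1−ρ) + 5ρ = 28 − 23ρ.
So 23ρ ≥ 9, i.e. ρ ≥ 9/23.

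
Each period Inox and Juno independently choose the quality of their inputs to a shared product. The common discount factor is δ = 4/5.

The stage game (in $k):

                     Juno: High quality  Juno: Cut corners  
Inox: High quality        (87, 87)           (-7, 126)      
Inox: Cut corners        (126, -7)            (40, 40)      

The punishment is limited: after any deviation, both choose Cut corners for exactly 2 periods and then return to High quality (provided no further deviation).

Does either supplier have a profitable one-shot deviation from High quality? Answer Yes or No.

Comparing payoff streams over the 3 periods until play realigns: cooperate → 87(1+δ+…+δ^2); deviate → 126 + 40(δ+…+δ^2).
Cooperation is sustained iff (87−40)(δ+…+δ^2) ≥ 126−87.
δ+…+δ^2 = 4/5·(1−(4/5)^2)/(1−4/5) = 1.4400, and (126−87)/(87−40) = 0.8298.
1.4400 ≥ 0.8298, so cooperation is sustainable.

No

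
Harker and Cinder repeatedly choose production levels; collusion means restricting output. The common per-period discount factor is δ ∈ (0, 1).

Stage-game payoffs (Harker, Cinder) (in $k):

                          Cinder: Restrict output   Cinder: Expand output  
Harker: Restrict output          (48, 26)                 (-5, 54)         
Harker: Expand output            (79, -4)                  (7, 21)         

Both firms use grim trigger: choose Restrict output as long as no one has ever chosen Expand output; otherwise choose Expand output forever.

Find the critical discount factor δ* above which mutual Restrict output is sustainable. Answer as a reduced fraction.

Harker's threshold: (79−48)/(79−7) = 31/72.
Cinder's threshold: (54−26)/(54−21) = 28/33.
31/72 < 28/33, so Cinder binds and δ* = 28/33.

28/33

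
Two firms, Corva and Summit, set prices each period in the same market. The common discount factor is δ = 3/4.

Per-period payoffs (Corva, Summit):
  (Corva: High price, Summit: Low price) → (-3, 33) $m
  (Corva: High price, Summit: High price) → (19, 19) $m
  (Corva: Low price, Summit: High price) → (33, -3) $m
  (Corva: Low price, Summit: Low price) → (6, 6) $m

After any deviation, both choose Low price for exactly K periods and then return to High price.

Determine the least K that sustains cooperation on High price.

No profitable deviation requires (19−6)(δ+…+δ^K) ≥ 33−19, i.e. δ+…+δ^K ≥ 14/13 ≈ 1.0769.
With δ = 3/4, the partial sums are K=1: 0.7500, K=2: 1.3125.
K = 2 is the first length at which the sum reaches 1.0769.

2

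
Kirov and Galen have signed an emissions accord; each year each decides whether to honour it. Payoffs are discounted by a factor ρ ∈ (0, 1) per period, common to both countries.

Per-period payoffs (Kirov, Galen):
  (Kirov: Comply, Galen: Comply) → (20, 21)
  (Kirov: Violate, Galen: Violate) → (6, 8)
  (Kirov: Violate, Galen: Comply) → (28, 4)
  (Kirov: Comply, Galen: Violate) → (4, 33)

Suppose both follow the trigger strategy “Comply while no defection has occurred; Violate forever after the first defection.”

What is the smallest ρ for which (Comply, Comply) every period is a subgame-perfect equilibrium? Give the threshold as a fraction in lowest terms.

12/25

Kirov: cooperation gives 20 each period; deviation gives 28 once then 6 forever.
  20/(1−ρ) ≥ 28 + 6ρ/(1−ρ) ⇒ ρ ≥ 8/22 = 4/11.
Galen: cooperation gives 21 each period; deviation gives 33 once then 8 forever.
  ρ ≥ 12/25.
Both must hold, so the binding constraint is Galen's: ρ ≥ 12/25.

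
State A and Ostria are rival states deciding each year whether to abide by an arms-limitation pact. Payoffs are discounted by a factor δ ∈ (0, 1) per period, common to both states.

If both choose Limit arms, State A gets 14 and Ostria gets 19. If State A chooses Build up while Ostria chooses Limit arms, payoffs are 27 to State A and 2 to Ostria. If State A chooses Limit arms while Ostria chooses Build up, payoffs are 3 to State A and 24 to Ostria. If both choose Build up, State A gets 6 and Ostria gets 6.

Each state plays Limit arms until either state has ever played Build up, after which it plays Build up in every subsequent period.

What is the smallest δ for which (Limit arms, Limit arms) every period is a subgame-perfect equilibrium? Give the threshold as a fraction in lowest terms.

State A's threshold: (27−14)/(27−6) = 13/21.
Ostria's threshold: (24−19)/(24−6) = 5/18.
13/21 > 5/18, so State A binds and δ* = 13/21.

13/21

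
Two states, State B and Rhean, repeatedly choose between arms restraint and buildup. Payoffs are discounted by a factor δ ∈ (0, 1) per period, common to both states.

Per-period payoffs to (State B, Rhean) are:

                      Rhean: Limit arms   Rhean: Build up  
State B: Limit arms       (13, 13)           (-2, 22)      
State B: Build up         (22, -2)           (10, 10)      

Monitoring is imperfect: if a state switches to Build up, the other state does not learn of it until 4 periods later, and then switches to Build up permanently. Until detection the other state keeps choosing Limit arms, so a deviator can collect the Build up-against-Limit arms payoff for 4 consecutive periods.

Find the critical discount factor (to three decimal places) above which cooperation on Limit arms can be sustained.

Deviating for the 4 undetected periods gains 22−13 = 9 per period over cooperation, then loses 13−10 = 3 per period forever once punishment starts.
Gain: 9(1 + δ + … + δ^3); loss: 3·δ^4/(1−δ).
No profitable deviation ⇔ 9(1−δ^4) ≤ 3·δ^4, i.e. δ^4 ≥ 9/(9+3) = 3/4.
Hence δ ≥ (3/4)^(1/4) ≈ 0.931.

0.931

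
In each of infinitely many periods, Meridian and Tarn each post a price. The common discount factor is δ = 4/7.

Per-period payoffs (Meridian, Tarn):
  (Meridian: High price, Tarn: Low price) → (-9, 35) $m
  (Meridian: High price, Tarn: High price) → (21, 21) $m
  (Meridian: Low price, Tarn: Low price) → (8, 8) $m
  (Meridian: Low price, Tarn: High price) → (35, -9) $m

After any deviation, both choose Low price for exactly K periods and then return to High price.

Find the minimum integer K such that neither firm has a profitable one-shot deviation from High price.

No profitable deviation requires (21−8)(δ+…+δ^K) ≥ 35−21, i.e. δ+…+δ^K ≥ 14/13 ≈ 1.0769.
With δ = 4/7, the partial sums are K=1: 0.5714, K=2: 0.8980, K=3: 1.0845.
K = 3 is the first length at which the sum reaches 1.0769.

3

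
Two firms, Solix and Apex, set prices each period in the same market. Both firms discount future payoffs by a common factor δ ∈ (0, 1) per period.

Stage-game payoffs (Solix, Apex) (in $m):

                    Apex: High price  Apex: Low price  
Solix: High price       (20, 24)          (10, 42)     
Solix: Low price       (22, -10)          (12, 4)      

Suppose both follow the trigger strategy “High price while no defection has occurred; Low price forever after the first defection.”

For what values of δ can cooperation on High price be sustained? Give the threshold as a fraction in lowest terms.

Solix: cooperation gives 20 each period; deviation gives 22 once then 12 forever.
  20/(1−δ) ≥ 22 + 12δ/(1−δ) ⇒ δ ≥ 2/10 = 1/5.
Apex: cooperation gives 24 each period; deviation gives 42 once then 4 forever.
  δ ≥ 18/38 = 9/19.
Both must hold, so the binding constraint is Apex's: δ ≥ 9/19.

9/19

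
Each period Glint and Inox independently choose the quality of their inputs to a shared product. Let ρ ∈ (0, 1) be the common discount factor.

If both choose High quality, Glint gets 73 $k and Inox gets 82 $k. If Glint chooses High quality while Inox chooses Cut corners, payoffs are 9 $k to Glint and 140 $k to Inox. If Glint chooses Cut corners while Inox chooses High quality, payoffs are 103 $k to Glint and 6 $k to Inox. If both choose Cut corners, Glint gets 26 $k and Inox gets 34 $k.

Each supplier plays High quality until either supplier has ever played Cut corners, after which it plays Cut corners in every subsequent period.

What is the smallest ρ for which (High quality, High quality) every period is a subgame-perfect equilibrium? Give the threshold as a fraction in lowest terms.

29/53

Glint: cooperation gives 73 each period; deviation gives 103 once then 26 forever.
  73/(1−ρ) ≥ 103 + 26ρ/(1−ρ) ⇒ ρ ≥ 30/77.
Inox: cooperation gives 82 each period; deviation gives 140 once then 34 forever.
  ρ ≥ 58/106 = 29/53.
Both must hold, so the binding constraint is Inox's: ρ ≥ 29/53.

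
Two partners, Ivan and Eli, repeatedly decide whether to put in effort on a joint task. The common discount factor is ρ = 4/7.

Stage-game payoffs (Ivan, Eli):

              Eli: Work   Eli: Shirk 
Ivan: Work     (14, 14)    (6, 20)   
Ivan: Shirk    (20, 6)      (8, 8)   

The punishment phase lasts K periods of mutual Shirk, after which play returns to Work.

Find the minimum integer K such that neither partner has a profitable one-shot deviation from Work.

Need Σ_{k=1}^{K} ρ^k ≥ (20−14)/(14−8) = 1.0000 at ρ = 4/7.
At K = 2 the sum is 0.8980 < 1.0000; at K = 3 it is 1.0845 ≥ 1.0000.
So the minimum punishment length is K = 3.

3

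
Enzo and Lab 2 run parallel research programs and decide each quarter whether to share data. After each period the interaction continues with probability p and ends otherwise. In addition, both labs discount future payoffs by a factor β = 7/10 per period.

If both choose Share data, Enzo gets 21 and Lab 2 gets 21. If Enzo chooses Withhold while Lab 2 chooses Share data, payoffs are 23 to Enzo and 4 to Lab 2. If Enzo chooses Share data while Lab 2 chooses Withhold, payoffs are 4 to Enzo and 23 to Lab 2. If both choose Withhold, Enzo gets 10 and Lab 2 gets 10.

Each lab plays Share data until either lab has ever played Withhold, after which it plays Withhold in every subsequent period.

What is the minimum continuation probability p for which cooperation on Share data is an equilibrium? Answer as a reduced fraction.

Expected continuation weight on next period's payoff is β·p = 7/10·p, which plays the role of the discount factor.
Cooperation requires 7/10·p ≥ (23−21)/(23−10) = 2/13, hence p ≥ 20/91.

20/91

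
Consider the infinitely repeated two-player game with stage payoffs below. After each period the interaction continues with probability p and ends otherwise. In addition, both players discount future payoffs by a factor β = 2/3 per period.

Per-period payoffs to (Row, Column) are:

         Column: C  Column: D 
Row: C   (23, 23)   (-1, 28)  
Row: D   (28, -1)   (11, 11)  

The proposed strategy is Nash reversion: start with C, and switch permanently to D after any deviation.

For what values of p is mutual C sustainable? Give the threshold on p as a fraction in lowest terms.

15/34

Expected continuation weight on next period's payoff is β·p = 2/3·p, which plays the role of the discount factor.
Cooperation requires 2/3·p ≥ (28−23)/(28−11) = 5/17, hence p ≥ 15/34.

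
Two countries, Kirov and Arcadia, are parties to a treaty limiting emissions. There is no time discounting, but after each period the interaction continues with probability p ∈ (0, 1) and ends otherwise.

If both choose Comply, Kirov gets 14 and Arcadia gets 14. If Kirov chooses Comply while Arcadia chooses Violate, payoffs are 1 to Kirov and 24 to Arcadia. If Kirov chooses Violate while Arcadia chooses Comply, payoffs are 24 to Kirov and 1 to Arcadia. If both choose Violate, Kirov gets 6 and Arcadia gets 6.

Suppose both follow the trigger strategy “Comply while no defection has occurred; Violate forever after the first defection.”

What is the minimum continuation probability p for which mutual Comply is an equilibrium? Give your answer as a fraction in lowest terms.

5/9

Expected cooperation value is 14 + p·14 + p²·14 + … = 14/(1−p); deviation gives 24 + p·6/(1−p).
14 ≥ 24(1−p) + 6p ⇒ 18p ≥ 10 ⇒ p ≥ 10/18 = 5/9.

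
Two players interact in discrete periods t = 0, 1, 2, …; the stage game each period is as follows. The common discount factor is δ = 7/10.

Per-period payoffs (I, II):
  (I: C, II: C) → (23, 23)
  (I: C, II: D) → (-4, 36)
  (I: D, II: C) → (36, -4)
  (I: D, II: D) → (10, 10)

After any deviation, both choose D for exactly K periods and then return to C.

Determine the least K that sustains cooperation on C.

IC: δ(1−δ^K)/(1−δ) ≥ (36−23)/(23−10) = 1.
With δ = 7/10: need 1 − δ^K ≥ 1·(1−7/10)/(7/10), i.e. δ^K ≤ 0.5714.
Since (7/10)^1 = 0.7000 and (7/10)^2 = 0.4900, the smallest such K is 2.

2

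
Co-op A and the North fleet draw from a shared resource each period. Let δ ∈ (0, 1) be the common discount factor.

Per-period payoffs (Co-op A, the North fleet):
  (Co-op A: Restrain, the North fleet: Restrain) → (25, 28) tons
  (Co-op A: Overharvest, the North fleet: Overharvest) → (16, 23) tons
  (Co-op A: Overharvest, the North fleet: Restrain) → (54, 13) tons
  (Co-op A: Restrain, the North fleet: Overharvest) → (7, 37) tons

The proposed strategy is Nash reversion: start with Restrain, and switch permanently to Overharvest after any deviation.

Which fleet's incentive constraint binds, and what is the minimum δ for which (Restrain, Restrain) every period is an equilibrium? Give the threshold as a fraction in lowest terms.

For Co-op A: deviation gain 54−25 = 29, per-period punishment loss 25−16 = 9. IC gives δ ≥ 29/38.
For the North fleet: gain 9, loss 5 per period, so δ ≥ 9/14.
The tighter constraint is Co-op A's, so cooperation needs δ ≥ 29/38.

Co-op A; δ ≥ 29/38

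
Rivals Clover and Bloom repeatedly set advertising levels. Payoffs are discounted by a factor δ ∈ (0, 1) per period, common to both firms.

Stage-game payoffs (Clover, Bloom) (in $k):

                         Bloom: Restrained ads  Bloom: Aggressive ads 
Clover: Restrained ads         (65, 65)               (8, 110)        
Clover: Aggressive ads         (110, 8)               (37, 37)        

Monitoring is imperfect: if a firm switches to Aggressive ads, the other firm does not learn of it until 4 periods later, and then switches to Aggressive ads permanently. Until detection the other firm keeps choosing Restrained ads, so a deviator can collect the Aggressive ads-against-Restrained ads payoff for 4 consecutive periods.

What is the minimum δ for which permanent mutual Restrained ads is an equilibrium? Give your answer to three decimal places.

0.886

Deviating for the 4 undetected periods gains 110−65 = 45 per period over cooperation, then loses 65−37 = 28 per period forever once punishment starts.
Gain: 45(1 + δ + … + δ^3); loss: 28·δ^4/(1−δ).
No profitable deviation ⇔ 45(1−δ^4) ≤ 28·δ^4, i.e. δ^4 ≥ 45/(45+28) = 45/73.
Hence δ ≥ (45/73)^(1/4) ≈ 0.886.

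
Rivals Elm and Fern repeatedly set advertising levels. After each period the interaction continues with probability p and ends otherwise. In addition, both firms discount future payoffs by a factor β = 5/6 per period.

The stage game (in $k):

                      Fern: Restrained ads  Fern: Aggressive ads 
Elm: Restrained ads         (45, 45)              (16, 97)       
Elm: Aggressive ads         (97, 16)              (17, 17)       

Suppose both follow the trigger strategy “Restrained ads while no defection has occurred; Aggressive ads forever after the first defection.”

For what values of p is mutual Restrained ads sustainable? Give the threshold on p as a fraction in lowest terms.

With continuation probability p and discount β, the effective per-period discount factor is βp.
Grim-trigger IC: βp ≥ (97−45)/(97−17) = 13/20.
So p ≥ (13/20)/(5/6) = 39/50.

39/50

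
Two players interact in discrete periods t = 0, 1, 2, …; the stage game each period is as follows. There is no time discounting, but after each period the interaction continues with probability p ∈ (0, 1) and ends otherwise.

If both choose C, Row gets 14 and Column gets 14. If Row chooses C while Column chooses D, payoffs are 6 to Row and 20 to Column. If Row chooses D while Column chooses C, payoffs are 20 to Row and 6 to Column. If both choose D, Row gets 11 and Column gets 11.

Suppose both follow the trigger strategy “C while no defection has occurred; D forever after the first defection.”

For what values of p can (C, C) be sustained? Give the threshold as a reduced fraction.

2/3

With no time discounting, the continuation probability p plays the role of the discount factor.
Grim-trigger IC: 14/(1−p) ≥ 20 + 11p/(1−p) ⇒ p ≥ (20−14)/(20−11) = 2/3.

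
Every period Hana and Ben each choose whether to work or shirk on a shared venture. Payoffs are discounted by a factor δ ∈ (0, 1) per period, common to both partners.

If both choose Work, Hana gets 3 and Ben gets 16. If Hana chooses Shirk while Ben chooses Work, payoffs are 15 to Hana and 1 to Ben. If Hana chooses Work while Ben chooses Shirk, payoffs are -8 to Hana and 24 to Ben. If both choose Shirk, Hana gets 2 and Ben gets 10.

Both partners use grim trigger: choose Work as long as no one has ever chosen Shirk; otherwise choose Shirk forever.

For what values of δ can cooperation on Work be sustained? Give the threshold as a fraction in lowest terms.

12/13

Hana: cooperation gives 3 each period; deviation gives 15 once then 2 forever.
  3/(1−δ) ≥ 15 + 2δ/(1−δ) ⇒ δ ≥ 12/13.
Ben: cooperation gives 16 each period; deviation gives 24 once then 10 forever.
  δ ≥ 8/14 = 4/7.
Both must hold, so the binding constraint is Hana's: δ ≥ 12/13.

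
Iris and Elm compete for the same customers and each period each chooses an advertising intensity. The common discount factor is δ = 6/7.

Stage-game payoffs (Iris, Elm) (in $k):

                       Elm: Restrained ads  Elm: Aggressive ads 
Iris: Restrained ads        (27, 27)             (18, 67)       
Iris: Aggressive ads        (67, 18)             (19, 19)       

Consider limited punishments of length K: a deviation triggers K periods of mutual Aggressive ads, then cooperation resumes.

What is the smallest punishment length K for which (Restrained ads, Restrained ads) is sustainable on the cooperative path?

No profitable deviation requires (27−19)(δ+…+δ^K) ≥ 67−27, i.e. δ+…+δ^K ≥ 5 ≈ 5.0000.
With δ = 6/7, the partial sums are K=1: 0.8571, K=2: 1.5918, …, K=10: 4.7157, K=11: 4.8991, K=12: 5.0564.
K = 12 is the first length at which the sum reaches 5.0000.

12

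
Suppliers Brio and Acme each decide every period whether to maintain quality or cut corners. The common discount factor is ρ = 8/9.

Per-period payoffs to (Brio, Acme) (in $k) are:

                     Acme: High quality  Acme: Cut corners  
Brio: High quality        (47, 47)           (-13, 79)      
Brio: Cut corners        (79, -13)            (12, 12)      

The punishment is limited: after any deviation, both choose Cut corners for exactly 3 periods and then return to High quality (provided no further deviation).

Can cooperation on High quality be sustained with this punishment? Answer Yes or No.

Yes

A one-shot deviation gives 79 now, then 12 for 3 periods, then back to 47.
Gain from deviating: (79−47) today; loss: (47−12) in each of the next 3 periods.
No-deviation condition: (47−12)(ρ+…+ρ^3) ≥ 79−47, i.e. ρ+…+ρ^3 ≥ 32/35.
At ρ = 8/9: ρ+…+ρ^3 = 2.3813 ≥ 0.9143.
So cooperation is sustainable.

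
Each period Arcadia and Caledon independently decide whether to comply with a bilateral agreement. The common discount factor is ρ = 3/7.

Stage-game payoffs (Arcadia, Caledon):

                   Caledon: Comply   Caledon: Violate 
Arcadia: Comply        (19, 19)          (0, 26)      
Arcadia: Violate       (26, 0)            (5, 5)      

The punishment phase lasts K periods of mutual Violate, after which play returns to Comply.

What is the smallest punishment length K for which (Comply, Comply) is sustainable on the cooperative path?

Need Σ_{k=1}^{K} ρ^k ≥ (26−19)/(19−5) = 0.5000 at ρ = 3/7.
At K = 1 the sum is 0.4286 < 0.5000; at K = 2 it is 0.6122 ≥ 0.5000.
So the minimum punishment length is K = 2.

2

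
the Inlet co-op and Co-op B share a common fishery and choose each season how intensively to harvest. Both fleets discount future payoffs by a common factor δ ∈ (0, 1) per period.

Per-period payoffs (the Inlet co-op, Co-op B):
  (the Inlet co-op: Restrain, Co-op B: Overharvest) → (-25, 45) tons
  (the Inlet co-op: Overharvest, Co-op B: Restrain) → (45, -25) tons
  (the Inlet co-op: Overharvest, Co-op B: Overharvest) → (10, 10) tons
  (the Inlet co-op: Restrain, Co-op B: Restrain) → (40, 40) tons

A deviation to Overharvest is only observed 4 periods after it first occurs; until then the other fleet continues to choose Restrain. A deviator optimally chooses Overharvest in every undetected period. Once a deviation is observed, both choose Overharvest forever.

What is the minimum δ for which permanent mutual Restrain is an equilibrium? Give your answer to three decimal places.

A deviator earns 45 for 4 periods, then 10 forever; cooperating earns 40 forever. Multiplying the IC by (1−δ):
40 ≥ 45(1−δ^4) + 10δ^4, so 35·δ^4 ≥ 5 and δ^4 ≥ 1/7.
δ ≥ (1/7)^(1/4) ≈ 0.615.

0.615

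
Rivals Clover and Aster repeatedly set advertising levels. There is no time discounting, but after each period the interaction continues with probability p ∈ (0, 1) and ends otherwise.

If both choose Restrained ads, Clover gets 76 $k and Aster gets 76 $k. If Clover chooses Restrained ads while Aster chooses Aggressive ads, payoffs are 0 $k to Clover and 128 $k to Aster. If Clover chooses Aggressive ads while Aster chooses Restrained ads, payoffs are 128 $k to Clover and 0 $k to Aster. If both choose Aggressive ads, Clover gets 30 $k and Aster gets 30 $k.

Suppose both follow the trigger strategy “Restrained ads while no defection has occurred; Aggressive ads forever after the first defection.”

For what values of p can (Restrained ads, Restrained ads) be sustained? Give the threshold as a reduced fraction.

Expected cooperation value is 76 + p·76 + p²·76 + … = 76/(1−p); deviation gives 128 + p·30/(1−p).
76 ≥ 128(1−p) + 30p ⇒ 98p ≥ 52 ⇒ p ≥ 52/98 = 26/49.

26/49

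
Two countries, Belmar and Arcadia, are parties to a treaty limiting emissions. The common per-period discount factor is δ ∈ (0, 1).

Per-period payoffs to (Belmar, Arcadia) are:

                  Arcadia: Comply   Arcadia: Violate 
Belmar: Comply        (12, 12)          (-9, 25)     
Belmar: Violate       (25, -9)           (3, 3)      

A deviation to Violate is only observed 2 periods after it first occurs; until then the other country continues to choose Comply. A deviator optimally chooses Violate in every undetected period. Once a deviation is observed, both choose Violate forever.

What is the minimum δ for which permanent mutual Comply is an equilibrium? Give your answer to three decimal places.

0.769

A deviator earns 25 for 2 periods, then 3 forever; cooperating earns 12 forever. Multiplying the IC by (1−δ):
12 ≥ 25(1−δ^2) + 3δ^2, so 22·δ^2 ≥ 13 and δ^2 ≥ 13/22.
δ ≥ (13/22)^(1/2) ≈ 0.769.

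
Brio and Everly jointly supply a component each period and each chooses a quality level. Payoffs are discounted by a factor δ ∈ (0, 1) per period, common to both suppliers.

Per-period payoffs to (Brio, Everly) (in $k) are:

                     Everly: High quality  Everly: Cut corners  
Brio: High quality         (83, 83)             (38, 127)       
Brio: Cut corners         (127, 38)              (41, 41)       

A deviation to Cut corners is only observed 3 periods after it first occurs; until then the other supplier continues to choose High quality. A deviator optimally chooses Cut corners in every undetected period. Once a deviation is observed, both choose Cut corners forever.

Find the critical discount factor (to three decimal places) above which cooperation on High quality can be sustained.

A deviator earns 127 for 3 periods, then 41 forever; cooperating earns 83 forever. Multiplying the IC by (1−δ):
83 ≥ 127(1−δ^3) + 41δ^3, so 86·δ^3 ≥ 44 and δ^3 ≥ 22/43.
δ ≥ (22/43)^(1/3) ≈ 0.800.

0.800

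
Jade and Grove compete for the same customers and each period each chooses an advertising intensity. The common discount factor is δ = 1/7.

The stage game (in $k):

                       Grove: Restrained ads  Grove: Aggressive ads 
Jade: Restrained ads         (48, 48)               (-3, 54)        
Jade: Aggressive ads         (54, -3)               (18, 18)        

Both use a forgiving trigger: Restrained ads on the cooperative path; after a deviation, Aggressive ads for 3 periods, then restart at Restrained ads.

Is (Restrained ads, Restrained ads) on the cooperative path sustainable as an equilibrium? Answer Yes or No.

A one-shot deviation gives 54 now, then 18 for 3 periods, then back to 48.
Gain from deviating: (54−48) today; loss: (48−18) in each of the next 3 periods.
No-deviation condition: (48−18)(δ+…+δ^3) ≥ 54−48, i.e. δ+…+δ^3 ≥ 1/5.
At δ = 1/7: δ+…+δ^3 = 0.1662 < 0.2000.
So cooperation is not sustainable.

No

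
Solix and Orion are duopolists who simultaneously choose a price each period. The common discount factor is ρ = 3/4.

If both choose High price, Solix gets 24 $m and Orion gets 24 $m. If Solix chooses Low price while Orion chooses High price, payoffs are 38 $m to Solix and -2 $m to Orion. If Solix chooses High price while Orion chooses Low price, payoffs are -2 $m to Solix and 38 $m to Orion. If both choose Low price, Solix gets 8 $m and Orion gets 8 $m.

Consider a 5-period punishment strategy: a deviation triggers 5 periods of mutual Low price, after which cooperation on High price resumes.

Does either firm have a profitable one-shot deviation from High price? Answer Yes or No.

A one-shot deviation gives 38 now, then 8 for 5 periods, then back to 24.
Gain from deviating: (38−24) today; loss: (24−8) in each of the next 5 periods.
No-deviation condition: (24−8)(ρ+…+ρ^5) ≥ 38−24, i.e. ρ+…+ρ^5 ≥ 7/8.
At ρ = 3/4: ρ+…+ρ^5 = 2.2881 ≥ 0.8750.
So cooperation is sustainable.

No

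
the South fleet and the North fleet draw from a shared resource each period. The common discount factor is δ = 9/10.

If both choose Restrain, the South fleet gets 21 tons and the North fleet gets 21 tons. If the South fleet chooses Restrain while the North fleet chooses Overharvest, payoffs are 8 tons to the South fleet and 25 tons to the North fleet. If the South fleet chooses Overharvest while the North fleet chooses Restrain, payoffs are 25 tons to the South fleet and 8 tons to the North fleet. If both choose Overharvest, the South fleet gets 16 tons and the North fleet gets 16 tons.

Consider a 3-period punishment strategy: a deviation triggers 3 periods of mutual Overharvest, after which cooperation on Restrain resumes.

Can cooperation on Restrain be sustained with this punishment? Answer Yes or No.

Yes

Comparing payoff streams over the 4 periods until play realigns: cooperate → 21(1+δ+…+δ^3); deviate → 25 + 16(δ+…+δ^3).
Cooperation is sustained iff (21−16)(δ+…+δ^3) ≥ 25−21.
δ+…+δ^3 = 9/10·(1−(9/10)^3)/(1−9/10) = 2.4390, and (25−21)/(21−16) = 0.8000.
2.4390 ≥ 0.8000, so cooperation is sustainable.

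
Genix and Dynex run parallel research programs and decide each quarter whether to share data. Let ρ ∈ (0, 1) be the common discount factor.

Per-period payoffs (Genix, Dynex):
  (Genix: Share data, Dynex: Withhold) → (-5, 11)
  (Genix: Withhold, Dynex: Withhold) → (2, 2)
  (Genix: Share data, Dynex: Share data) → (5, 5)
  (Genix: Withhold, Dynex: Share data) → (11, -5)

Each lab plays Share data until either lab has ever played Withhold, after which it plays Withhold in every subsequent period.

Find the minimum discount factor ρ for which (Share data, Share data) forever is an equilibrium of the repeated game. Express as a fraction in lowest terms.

2/3

One-period gain from deviating is 11 − 5 = 6. The loss is 5 − 2 = 3 in every subsequent period, with present value 3·ρ/(1−ρ).
Deviation is unprofitable when 3·ρ/(1−ρ) ≥ 6, i.e. ρ/(1−ρ) ≥ 2.
Equivalently ρ ≥ 6/(6+3) = 2/3.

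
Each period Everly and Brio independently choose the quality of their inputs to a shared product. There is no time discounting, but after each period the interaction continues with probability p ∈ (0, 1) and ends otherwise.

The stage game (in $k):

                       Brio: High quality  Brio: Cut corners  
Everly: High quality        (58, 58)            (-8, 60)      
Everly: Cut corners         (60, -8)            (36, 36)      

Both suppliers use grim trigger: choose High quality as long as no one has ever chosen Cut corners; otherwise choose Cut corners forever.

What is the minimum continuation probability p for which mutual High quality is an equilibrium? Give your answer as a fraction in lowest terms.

With no time discounting, the continuation probability p plays the role of the discount factor.
Grim-trigger IC: 58/(1−p) ≥ 60 + 36p/(1−p) ⇒ p ≥ (60−58)/(60−36) = 1/12.

1/12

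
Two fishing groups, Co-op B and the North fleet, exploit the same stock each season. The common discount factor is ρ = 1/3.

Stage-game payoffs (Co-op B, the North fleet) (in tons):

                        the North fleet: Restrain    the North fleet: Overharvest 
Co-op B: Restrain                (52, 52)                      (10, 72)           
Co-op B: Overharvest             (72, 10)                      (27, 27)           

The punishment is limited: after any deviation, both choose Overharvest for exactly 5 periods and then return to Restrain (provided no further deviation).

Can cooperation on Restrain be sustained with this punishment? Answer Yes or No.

A one-shot deviation gives 72 now, then 27 for 5 periods, then back to 52.
Gain from deviating: (72−52) today; loss: (52−27) in each of the next 5 periods.
No-deviation condition: (52−27)(ρ+…+ρ^5) ≥ 72−52, i.e. ρ+…+ρ^5 ≥ 4/5.
At ρ = 1/3: ρ+…+ρ^5 = 0.4979 < 0.8000.
So cooperation is not sustainable.

No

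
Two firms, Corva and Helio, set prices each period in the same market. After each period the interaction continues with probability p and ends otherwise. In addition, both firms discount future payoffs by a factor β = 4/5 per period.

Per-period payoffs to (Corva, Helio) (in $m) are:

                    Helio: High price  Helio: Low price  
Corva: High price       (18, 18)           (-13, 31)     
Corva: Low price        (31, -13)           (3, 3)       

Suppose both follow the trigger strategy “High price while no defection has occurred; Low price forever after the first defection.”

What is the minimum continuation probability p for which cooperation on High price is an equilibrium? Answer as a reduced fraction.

Expected continuation weight on next period's payoff is β·p = 4/5·p, which plays the role of the discount factor.
Cooperation requires 4/5·p ≥ (31−18)/(31−3) = 13/28, hence p ≥ 65/112.

65/112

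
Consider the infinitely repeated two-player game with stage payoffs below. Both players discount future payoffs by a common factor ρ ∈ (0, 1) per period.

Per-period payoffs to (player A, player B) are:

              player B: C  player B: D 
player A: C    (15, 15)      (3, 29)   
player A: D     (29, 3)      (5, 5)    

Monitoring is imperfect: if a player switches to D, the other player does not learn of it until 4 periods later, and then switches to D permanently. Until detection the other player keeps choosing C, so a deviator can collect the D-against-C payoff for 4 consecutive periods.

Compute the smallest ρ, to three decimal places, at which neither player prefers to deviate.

0.874

Deviating for the 4 undetected periods gains 29−15 = 14 per period over cooperation, then loses 15−5 = 10 per period forever once punishment starts.
Gain: 14(1 + ρ + … + ρ^3); loss: 10·ρ^4/(1−ρ).
No profitable deviation ⇔ 14(1−ρ^4) ≤ 10·ρ^4, i.e. ρ^4 ≥ 14/(14+10) = 7/12.
Hence ρ ≥ (7/12)^(1/4) ≈ 0.874.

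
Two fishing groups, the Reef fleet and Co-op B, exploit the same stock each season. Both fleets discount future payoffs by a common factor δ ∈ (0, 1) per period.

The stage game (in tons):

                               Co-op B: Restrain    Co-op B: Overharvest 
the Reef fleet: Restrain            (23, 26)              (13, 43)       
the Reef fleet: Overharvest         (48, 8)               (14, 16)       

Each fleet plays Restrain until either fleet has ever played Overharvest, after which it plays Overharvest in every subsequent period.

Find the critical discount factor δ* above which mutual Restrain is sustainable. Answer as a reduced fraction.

the Reef fleet's threshold: (48−23)/(48−14) = 25/34.
Co-op B's threshold: (43−26)/(43−16) = 17/27.
25/34 > 17/27, so the Reef fleet binds and δ* = 25/34.

25/34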